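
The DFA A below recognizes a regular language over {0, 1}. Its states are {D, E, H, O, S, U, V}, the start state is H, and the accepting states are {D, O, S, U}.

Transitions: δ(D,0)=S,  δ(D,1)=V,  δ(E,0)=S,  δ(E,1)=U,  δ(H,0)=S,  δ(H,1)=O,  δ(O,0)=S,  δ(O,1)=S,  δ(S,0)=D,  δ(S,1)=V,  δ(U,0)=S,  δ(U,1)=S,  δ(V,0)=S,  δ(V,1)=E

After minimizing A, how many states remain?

4

Start with accepting vs non-accepting: {D,O,S,U} | {E,H,V}.
Refine {D,O,S,U} on symbol 1: members go to different blocks, giving {D,S} and {O,U}.
Refine {E,H,V} on symbol 1: members go to different blocks, giving {E,H} and {V}.
Stable partition: {D,S} | {E,H} | {O,U} | {V} — 4 equivalence classes.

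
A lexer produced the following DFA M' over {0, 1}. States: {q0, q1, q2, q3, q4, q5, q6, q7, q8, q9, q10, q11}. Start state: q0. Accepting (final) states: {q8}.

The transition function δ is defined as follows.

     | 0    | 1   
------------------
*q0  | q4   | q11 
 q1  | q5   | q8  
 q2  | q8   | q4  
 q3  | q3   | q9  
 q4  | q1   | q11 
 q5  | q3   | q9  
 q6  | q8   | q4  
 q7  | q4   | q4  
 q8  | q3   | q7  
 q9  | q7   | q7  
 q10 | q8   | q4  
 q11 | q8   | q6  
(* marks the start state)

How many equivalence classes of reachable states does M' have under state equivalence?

9

First remove the unreachable states {q2,q10}; 10 states remain.
Initial partition by acceptance: {q8} | {q0,q1,q3,q4,q5,q6,q7,q9,q11}.
On input 0, block {q0,q1,q3,q4,q5,q6,q7,q9,q11} splits into {q0,q1,q3,q4,q5,q7,q9} and {q6,q11}.
Split {q0,q1,q3,q4,q5,q7,q9} by δ(·,1) → {q3,q5,q7,q9} and {q0,q4} and {q1}.
Refine {q3,q5,q7,q9} on symbol 0: members go to different blocks, giving {q3,q5,q9} and {q7}.
Split {q3,q5,q9} by δ(·,0) → {q3,q5} and {q9}.
Refine {q6,q11} on symbol 1: members go to different blocks, giving {q6} and {q11}.
On input 0, block {q0,q4} splits into {q0} and {q4}.
No further refinement is possible. Final partition (9 blocks): {q8} | {q3,q5} | {q6} | {q0} | {q1} | {q7} | {q9} | {q11} | {q4}.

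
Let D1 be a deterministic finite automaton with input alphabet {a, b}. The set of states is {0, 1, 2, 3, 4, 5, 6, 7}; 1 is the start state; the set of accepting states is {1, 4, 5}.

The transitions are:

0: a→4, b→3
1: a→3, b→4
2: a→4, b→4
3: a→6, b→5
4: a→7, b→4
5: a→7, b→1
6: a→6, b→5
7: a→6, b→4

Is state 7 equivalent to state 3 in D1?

Yes

First remove the unreachable states {0,2}; 6 states remain.
P0 = {1,4,5} | {3,6,7}.
No further refinement is possible. Final partition (2 blocks): {1,4,5} | {3,6,7}.
7 and 3 lie in the same block of the stable partition, so they are equivalent — no string distinguishes them.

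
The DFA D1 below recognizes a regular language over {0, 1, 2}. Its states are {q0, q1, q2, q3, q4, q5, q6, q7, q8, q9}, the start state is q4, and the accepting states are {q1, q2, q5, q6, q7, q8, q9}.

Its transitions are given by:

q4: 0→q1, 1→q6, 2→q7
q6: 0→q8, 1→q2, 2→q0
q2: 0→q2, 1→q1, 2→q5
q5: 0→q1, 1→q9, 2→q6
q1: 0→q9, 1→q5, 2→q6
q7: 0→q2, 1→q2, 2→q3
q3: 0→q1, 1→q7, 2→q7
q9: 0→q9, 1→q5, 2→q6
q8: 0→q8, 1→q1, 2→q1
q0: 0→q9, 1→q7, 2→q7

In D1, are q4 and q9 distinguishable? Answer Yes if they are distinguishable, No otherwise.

Yes

Initial partition by acceptance: {q1,q2,q5,q6,q7,q8,q9} | {q0,q3,q4}.
Refine {q1,q2,q5,q6,q7,q8,q9} on symbol 2: members go to different blocks, giving {q1,q2,q5,q8,q9} and {q6,q7}.
On input 2, block {q1,q2,q5,q8,q9} splits into {q1,q5,q9} and {q2,q8}.
Stable partition: {q1,q5,q9} | {q0,q3,q4} | {q6,q7} | {q2,q8} — 4 equivalence classes.
q4 and q9 end up in different blocks, so they are distinguishable. For instance, the string 'ε' is accepted from only q9.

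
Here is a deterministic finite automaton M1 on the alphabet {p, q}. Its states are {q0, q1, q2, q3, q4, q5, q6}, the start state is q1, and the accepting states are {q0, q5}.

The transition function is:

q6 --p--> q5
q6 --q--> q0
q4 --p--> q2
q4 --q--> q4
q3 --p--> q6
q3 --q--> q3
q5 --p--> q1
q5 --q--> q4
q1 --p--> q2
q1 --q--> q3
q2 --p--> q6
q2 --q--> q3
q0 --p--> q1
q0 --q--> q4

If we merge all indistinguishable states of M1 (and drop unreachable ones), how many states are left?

Start with accepting vs non-accepting: {q0,q5} | {q1,q2,q3,q4,q6}.
Split {q1,q2,q3,q4,q6} by δ(·,p) → {q1,q2,q3,q4} and {q6}.
On input p, block {q1,q2,q3,q4} splits into {q1,q4} and {q2,q3}.
On input q, block {q1,q4} splits into {q1} and {q4}.
No further refinement is possible. Final partition (5 blocks): {q0,q5} | {q1} | {q6} | {q2,q3} | {q4}.

5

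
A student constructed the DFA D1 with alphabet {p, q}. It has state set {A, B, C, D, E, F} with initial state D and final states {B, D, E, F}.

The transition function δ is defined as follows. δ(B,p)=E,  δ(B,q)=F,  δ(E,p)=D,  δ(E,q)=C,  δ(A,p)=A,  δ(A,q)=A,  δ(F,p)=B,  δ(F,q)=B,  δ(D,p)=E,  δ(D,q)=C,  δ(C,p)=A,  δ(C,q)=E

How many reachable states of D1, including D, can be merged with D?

States {B,F} cannot be reached from the start state, so discard them.
Start with accepting vs non-accepting: {D,E} | {A,C}.
Refine {A,C} on symbol q: members go to different blocks, giving {A} and {C}.
No further refinement is possible. Final partition (3 blocks): {D,E} | {A} | {C}.
State D belongs to the block {D,E}, which has 2 states.

2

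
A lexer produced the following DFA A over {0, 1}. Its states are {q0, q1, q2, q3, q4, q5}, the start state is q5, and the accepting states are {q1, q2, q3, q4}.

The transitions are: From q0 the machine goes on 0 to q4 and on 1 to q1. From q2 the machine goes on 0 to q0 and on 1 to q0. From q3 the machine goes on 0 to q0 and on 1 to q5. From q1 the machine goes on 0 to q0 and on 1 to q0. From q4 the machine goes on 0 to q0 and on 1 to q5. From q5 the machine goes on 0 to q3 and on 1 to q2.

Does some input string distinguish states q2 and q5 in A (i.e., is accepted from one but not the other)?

Yes

All states are reachable from the start state.
Initial partition by acceptance: {q1,q2,q3,q4} | {q0,q5}.
No further refinement is possible. Final partition (2 blocks): {q1,q2,q3,q4} | {q0,q5}.
q2 and q5 end up in different blocks, so they are distinguishable. For instance, the string 'ε' is accepted from only q2.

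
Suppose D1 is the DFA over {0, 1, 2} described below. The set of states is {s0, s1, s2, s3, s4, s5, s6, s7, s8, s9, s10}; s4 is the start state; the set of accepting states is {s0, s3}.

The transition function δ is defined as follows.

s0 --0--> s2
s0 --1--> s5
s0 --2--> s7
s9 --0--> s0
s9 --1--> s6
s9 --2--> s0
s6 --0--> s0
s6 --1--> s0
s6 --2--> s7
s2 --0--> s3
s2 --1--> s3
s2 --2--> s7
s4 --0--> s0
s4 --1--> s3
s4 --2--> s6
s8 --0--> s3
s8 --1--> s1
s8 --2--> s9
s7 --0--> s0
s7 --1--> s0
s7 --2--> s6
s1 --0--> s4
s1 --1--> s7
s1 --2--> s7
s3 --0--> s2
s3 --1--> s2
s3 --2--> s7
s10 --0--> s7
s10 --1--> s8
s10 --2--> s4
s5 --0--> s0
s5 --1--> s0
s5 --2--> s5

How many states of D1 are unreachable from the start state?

4

No path from s4 leads to s1, s8, s9, s10; the other 7 states are all reachable.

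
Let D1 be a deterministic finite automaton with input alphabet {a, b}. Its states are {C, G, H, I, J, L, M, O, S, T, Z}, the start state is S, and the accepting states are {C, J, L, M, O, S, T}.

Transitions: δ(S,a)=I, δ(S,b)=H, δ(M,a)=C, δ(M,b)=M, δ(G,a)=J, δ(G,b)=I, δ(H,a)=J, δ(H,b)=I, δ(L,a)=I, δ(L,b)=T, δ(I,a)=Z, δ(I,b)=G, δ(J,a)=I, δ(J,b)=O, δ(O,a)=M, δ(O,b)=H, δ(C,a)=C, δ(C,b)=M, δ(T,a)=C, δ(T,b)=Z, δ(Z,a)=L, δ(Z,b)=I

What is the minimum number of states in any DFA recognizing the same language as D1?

6

Initial partition by acceptance: {C,J,L,M,O,S,T} | {G,H,I,Z}.
Refine {C,J,L,M,O,S,T} on symbol a: members go to different blocks, giving {C,M,O,T} and {J,L,S}.
Refine {C,M,O,T} on symbol b: members go to different blocks, giving {O,T} and {C,M}.
On input a, block {G,H,I,Z} splits into {G,H,Z} and {I}.
Refine {J,L,S} on symbol b: members go to different blocks, giving {J,L} and {S}.
No further refinement is possible. Final partition (6 blocks): {O,T} | {G,H,Z} | {J,L} | {C,M} | {I} | {S}.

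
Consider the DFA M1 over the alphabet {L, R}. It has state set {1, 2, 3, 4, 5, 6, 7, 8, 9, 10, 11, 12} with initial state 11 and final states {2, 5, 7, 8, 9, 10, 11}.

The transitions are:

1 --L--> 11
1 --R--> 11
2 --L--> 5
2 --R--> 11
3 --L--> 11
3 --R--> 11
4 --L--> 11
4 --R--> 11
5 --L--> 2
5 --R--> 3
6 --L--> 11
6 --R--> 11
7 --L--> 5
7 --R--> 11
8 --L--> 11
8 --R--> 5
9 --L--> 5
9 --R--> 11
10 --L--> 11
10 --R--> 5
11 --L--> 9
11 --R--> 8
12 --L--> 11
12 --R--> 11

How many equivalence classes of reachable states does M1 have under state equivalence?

States {1,4,6,7,10,12} cannot be reached from the start state, so discard them.
Start with accepting vs non-accepting: {2,5,8,9,11} | {3}.
Refine {2,5,8,9,11} on symbol R: members go to different blocks, giving {2,8,9,11} and {5}.
Split {2,8,9,11} by δ(·,L) → {2,9} and {8,11}.
Split {8,11} by δ(·,L) → {8} and {11}.
The partition is now stable with 5 blocks: {2,9} | {3} | {5} | {8} | {11}.

5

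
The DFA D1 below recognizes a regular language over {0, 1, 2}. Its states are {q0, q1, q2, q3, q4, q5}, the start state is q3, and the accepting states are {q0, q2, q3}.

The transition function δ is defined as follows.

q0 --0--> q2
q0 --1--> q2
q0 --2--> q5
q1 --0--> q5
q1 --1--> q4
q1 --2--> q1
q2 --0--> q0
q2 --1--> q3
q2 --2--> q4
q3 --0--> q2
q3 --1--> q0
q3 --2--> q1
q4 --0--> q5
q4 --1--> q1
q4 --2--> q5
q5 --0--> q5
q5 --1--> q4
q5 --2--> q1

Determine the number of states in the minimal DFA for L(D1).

All states are reachable from the start state.
P0 = {q0,q2,q3} | {q1,q4,q5}.
No further refinement is possible. Final partition (2 blocks): {q0,q2,q3} | {q1,q4,q5}.

2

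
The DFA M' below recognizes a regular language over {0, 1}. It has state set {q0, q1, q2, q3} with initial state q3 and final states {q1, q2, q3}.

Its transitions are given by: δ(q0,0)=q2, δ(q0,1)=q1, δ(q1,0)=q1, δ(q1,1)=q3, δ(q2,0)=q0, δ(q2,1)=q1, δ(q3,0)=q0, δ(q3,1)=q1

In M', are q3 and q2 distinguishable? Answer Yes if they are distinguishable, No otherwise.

Every state is reachable, so we keep all 4.
P0 = {q1,q2,q3} | {q0}.
Refine {q1,q2,q3} on symbol 0: members go to different blocks, giving {q2,q3} and {q1}.
No further refinement is possible. Final partition (3 blocks): {q2,q3} | {q0} | {q1}.
q3 and q2 lie in the same block of the stable partition, so they are equivalent — no string distinguishes them.

No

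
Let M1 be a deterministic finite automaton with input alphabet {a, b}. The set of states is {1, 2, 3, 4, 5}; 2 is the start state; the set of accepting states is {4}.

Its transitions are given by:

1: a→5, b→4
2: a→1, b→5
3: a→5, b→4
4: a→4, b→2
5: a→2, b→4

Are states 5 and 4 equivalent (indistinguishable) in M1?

No

States {3} cannot be reached from the start state, so discard them.
Start with accepting vs non-accepting: {4} | {1,2,5}.
Split {1,2,5} by δ(·,b) → {1,5} and {2}.
On input a, block {1,5} splits into {1} and {5}.
The partition is now stable with 4 blocks: {4} | {1} | {2} | {5}.
5 and 4 end up in different blocks, so they are distinguishable. For instance, the string 'ε' is accepted from only 4.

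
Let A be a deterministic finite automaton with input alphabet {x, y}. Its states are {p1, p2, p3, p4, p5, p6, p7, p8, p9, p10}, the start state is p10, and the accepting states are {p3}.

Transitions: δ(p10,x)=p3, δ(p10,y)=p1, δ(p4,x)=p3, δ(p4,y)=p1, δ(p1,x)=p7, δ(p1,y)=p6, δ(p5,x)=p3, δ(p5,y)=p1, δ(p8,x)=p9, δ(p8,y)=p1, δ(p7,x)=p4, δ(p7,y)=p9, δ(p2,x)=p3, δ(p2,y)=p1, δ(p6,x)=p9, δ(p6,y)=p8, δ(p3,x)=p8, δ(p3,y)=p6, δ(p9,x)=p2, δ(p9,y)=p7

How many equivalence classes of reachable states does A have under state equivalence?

First remove the unreachable states {p5}; 9 states remain.
Initial partition by acceptance: {p3} | {p1,p2,p4,p6,p7,p8,p9,p10}.
Split {p1,p2,p4,p6,p7,p8,p9,p10} by δ(·,x) → {p1,p6,p7,p8,p9} and {p2,p4,p10}.
Refine {p1,p6,p7,p8,p9} on symbol x: members go to different blocks, giving {p1,p6,p8} and {p7,p9}.
The partition is now stable with 4 blocks: {p3} | {p1,p6,p8} | {p2,p4,p10} | {p7,p9}.

4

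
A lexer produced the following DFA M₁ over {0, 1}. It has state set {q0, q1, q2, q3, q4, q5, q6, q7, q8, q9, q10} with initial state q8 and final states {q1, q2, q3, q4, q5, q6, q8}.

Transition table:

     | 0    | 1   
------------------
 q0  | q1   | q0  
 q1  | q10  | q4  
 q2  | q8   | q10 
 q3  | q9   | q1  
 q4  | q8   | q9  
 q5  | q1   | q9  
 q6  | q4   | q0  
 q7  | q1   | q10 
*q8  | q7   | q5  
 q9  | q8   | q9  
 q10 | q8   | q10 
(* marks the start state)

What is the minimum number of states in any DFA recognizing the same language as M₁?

Reachable states from the start: {q1,q4,q5,q7,q8,q9,q10}. Unreachable: {q0,q2,q3,q6} — drop them.
P0 = {q1,q4,q5,q8} | {q7,q9,q10}.
On input 0, block {q1,q4,q5,q8} splits into {q1,q8} and {q4,q5}.
Stable partition: {q1,q8} | {q7,q9,q10} | {q4,q5} — 3 equivalence classes.

3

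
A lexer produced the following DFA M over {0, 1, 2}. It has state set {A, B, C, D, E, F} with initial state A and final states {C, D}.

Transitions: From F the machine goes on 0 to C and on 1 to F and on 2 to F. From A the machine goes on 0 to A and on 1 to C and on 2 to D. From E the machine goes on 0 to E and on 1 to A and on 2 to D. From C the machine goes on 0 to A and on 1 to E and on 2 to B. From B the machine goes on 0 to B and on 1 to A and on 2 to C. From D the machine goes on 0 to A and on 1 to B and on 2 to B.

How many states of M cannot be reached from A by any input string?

Starting at A and following transitions, the reachable set is {A, B, C, D, E}. That leaves F unreachable — 1 in total.

1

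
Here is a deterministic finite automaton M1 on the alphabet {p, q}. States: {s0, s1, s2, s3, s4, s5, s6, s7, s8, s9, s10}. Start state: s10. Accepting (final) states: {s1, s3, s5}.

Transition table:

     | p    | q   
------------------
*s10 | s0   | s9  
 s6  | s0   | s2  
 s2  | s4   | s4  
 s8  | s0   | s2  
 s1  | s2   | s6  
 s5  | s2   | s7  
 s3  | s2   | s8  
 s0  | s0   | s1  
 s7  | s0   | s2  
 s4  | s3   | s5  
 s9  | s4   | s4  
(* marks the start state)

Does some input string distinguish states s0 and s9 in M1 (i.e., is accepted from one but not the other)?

Yes

P0 = {s1,s3,s5} | {s0,s2,s4,s6,s7,s8,s9,s10}.
Split {s0,s2,s4,s6,s7,s8,s9,s10} by δ(·,p) → {s0,s2,s6,s7,s8,s9,s10} and {s4}.
Refine {s0,s2,s6,s7,s8,s9,s10} on symbol p: members go to different blocks, giving {s0,s6,s7,s8,s10} and {s2,s9}.
On input q, block {s0,s6,s7,s8,s10} splits into {s6,s7,s8,s10} and {s0}.
The partition is now stable with 5 blocks: {s1,s3,s5} | {s6,s7,s8,s10} | {s4} | {s2,s9} | {s0}.
s0 and s9 end up in different blocks, so they are distinguishable. For instance, the string 'q' is accepted from only s0.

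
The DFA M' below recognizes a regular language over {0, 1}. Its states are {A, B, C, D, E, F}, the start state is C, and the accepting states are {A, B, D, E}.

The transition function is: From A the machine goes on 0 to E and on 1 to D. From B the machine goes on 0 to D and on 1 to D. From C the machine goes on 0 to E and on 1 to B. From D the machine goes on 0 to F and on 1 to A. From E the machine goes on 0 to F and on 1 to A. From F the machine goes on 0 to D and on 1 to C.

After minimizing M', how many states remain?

4

Every state is reachable, so we keep all 6.
P0 = {A,B,D,E} | {C,F}.
On input 0, block {A,B,D,E} splits into {A,B} and {D,E}.
Refine {C,F} on symbol 1: members go to different blocks, giving {C} and {F}.
No further refinement is possible. Final partition (4 blocks): {A,B} | {C} | {D,E} | {F}.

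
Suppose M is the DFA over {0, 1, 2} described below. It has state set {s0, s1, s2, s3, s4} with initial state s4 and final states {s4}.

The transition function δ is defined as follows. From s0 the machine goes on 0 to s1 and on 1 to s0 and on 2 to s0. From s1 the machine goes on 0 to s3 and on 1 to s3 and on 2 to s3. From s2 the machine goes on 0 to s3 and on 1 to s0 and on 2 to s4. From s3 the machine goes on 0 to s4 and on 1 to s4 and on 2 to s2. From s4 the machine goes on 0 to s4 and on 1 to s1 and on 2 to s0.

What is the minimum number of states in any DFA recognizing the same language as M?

5

Initial partition by acceptance: {s4} | {s0,s1,s2,s3}.
Split {s0,s1,s2,s3} by δ(·,0) → {s0,s1,s2} and {s3}.
Refine {s0,s1,s2} on symbol 0: members go to different blocks, giving {s1,s2} and {s0}.
Refine {s1,s2} on symbol 1: members go to different blocks, giving {s1} and {s2}.
Stable partition: {s4} | {s1} | {s3} | {s0} | {s2} — 5 equivalence classes.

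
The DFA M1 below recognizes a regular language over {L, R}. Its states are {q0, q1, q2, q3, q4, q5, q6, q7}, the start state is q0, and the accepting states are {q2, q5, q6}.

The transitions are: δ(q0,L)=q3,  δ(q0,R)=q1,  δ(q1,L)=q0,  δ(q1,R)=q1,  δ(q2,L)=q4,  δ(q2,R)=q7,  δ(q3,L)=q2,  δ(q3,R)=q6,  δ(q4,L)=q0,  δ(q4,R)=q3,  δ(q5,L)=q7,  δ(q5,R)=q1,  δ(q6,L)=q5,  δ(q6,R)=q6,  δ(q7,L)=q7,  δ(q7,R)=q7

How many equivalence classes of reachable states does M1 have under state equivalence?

P0 = {q2,q5,q6} | {q0,q1,q3,q4,q7}.
Refine {q2,q5,q6} on symbol L: members go to different blocks, giving {q2,q5} and {q6}.
Split {q0,q1,q3,q4,q7} by δ(·,L) → {q0,q1,q4,q7} and {q3}.
Refine {q0,q1,q4,q7} on symbol L: members go to different blocks, giving {q1,q4,q7} and {q0}.
On input L, block {q1,q4,q7} splits into {q1,q4} and {q7}.
Refine {q2,q5} on symbol L: members go to different blocks, giving {q2} and {q5}.
Refine {q1,q4} on symbol R: members go to different blocks, giving {q1} and {q4}.
Stable partition: {q2} | {q1} | {q6} | {q3} | {q0} | {q7} | {q5} | {q4} — 8 equivalence classes.

8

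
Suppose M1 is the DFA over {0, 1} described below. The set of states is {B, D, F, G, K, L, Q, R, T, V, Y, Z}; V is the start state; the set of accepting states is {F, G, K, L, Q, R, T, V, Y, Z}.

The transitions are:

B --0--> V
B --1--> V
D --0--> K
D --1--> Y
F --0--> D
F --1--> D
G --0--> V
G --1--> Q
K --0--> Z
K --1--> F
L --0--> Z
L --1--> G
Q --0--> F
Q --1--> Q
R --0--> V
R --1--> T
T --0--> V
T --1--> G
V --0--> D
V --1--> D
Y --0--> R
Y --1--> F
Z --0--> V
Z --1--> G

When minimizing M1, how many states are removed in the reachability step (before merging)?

2

No path from V leads to B, L; the other 10 states are all reachable.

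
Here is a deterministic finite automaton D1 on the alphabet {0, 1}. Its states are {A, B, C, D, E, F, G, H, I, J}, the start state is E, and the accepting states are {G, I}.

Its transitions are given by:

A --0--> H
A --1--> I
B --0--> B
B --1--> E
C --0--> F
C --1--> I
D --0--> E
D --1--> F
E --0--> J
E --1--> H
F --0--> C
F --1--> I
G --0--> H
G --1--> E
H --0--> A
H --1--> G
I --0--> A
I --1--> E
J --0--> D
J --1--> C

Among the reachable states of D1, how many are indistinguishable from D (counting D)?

First remove the unreachable states {B}; 9 states remain.
Initial partition by acceptance: {G,I} | {A,C,D,E,F,H,J}.
Split {A,C,D,E,F,H,J} by δ(·,1) → {A,C,F,H} and {D,E,J}.
The partition is now stable with 3 blocks: {G,I} | {A,C,F,H} | {D,E,J}.
The equivalence class containing D is {D,E,J}, of size 3.

3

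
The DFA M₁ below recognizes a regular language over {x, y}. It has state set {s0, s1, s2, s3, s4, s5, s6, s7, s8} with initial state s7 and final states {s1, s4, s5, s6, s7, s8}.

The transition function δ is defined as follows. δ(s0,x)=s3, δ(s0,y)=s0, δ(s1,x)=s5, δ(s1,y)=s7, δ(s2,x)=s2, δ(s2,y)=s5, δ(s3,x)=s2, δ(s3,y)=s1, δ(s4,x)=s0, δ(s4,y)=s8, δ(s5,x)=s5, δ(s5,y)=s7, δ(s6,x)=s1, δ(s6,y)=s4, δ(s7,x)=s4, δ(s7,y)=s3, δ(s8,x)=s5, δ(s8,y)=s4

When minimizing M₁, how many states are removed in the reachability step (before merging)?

BFS from s7 reaches {s0, s1, s2, s3, s4, s5, s7, s8}; the 1 state(s) s6 are never visited.

1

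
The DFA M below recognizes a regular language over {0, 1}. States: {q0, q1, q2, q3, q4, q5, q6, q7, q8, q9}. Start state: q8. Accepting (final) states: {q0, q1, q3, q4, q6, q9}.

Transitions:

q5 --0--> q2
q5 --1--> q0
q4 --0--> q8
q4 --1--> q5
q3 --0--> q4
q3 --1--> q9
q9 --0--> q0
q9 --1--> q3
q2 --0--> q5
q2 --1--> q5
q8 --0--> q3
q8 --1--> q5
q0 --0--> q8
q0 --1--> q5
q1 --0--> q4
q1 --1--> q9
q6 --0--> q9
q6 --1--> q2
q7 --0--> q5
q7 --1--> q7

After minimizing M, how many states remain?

States {q1,q6,q7} cannot be reached from the start state, so discard them.
Start with accepting vs non-accepting: {q0,q3,q4,q9} | {q2,q5,q8}.
Split {q0,q3,q4,q9} by δ(·,0) → {q0,q4} and {q3,q9}.
Split {q2,q5,q8} by δ(·,0) → {q2,q5} and {q8}.
Split {q2,q5} by δ(·,1) → {q2} and {q5}.
Stable partition: {q0,q4} | {q2} | {q3,q9} | {q8} | {q5} — 5 equivalence classes.

5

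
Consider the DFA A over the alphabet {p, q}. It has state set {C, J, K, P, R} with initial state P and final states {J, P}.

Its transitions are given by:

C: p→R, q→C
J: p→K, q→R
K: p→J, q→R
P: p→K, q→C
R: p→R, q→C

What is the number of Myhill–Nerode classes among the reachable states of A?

Start with accepting vs non-accepting: {J,P} | {C,K,R}.
Split {C,K,R} by δ(·,p) → {C,R} and {K}.
Stable partition: {J,P} | {C,R} | {K} — 3 equivalence classes.

3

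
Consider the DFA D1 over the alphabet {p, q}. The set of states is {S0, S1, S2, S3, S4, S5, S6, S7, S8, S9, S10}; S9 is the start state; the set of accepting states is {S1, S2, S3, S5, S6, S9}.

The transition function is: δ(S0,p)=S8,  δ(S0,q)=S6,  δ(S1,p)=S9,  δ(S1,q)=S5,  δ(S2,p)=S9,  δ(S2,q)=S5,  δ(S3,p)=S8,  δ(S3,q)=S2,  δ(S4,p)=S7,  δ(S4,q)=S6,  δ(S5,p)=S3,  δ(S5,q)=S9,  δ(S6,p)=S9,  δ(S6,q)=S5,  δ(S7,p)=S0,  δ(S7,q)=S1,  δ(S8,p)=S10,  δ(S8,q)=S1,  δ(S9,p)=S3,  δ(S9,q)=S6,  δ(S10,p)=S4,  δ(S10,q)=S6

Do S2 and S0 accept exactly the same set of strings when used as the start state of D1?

Every state is reachable, so we keep all 11.
Initial partition by acceptance: {S1,S2,S3,S5,S6,S9} | {S0,S4,S7,S8,S10}.
Refine {S1,S2,S3,S5,S6,S9} on symbol p: members go to different blocks, giving {S1,S2,S5,S6,S9} and {S3}.
Split {S1,S2,S5,S6,S9} by δ(·,p) → {S1,S2,S6} and {S5,S9}.
On input q, block {S5,S9} splits into {S5} and {S9}.
The partition is now stable with 5 blocks: {S1,S2,S6} | {S0,S4,S7,S8,S10} | {S3} | {S5} | {S9}.
S2 and S0 end up in different blocks, so they are distinguishable. For instance, the string 'ε' is accepted from only S2.

No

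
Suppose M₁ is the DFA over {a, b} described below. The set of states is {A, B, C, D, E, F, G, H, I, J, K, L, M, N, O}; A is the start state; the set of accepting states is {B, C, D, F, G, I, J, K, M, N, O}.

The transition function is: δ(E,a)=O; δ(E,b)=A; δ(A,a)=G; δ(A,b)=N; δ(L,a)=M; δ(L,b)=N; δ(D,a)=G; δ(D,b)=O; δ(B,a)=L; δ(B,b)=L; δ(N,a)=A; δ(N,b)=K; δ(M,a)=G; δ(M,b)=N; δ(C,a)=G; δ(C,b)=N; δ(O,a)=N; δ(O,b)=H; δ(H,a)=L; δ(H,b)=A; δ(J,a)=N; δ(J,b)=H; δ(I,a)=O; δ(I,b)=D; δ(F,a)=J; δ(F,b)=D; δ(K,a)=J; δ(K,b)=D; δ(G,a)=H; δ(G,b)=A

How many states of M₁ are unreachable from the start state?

5

No path from A leads to B, C, E, F, I; the other 10 states are all reachable.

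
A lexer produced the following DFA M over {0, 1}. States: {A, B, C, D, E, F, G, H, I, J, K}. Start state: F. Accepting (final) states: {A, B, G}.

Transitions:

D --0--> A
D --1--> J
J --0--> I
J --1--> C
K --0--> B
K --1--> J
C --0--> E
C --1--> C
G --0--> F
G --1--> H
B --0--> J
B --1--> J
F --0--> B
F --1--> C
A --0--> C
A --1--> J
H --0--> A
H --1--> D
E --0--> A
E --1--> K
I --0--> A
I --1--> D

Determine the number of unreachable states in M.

2

Starting at F and following transitions, the reachable set is {A, B, C, D, E, F, I, J, K}. That leaves G, H unreachable — 2 in total.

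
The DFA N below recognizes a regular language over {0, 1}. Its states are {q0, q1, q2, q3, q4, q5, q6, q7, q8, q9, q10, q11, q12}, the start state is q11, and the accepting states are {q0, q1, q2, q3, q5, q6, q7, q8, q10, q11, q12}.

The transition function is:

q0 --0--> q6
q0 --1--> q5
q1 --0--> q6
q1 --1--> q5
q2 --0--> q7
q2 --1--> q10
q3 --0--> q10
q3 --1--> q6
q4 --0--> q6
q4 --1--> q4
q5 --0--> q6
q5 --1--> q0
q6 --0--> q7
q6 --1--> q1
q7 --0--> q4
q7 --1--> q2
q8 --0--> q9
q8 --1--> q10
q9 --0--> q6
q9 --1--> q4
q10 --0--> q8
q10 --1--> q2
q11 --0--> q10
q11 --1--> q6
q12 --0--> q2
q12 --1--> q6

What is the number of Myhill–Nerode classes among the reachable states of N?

6

States {q3,q12} cannot be reached from the start state, so discard them.
Initial partition by acceptance: {q0,q1,q2,q5,q6,q7,q8,q10,q11} | {q4,q9}.
Refine {q0,q1,q2,q5,q6,q7,q8,q10,q11} on symbol 0: members go to different blocks, giving {q0,q1,q2,q5,q6,q10,q11} and {q7,q8}.
Split {q0,q1,q2,q5,q6,q10,q11} by δ(·,0) → {q0,q1,q5,q11} and {q2,q6,q10}.
Split {q0,q1,q5,q11} by δ(·,1) → {q0,q1,q5} and {q11}.
On input 1, block {q2,q6,q10} splits into {q2,q10} and {q6}.
Stable partition: {q0,q1,q5} | {q4,q9} | {q7,q8} | {q2,q10} | {q11} | {q6} — 6 equivalence classes.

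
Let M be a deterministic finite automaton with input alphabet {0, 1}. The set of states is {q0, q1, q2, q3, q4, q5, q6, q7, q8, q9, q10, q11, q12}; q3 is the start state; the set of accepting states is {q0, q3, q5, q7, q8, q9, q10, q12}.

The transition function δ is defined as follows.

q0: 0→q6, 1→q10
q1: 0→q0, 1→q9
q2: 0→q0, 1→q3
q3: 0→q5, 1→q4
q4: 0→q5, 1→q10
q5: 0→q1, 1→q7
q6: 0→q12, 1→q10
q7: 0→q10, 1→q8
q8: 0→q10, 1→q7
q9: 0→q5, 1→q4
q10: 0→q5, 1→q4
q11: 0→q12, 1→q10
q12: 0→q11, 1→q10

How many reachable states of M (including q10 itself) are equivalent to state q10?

3

States {q2} cannot be reached from the start state, so discard them.
Initial partition by acceptance: {q0,q3,q5,q7,q8,q9,q10,q12} | {q1,q4,q6,q11}.
Split {q0,q3,q5,q7,q8,q9,q10,q12} by δ(·,0) → {q3,q7,q8,q9,q10} and {q0,q5,q12}.
Refine {q3,q7,q8,q9,q10} on symbol 0: members go to different blocks, giving {q3,q9,q10} and {q7,q8}.
Refine {q0,q5,q12} on symbol 1: members go to different blocks, giving {q0,q12} and {q5}.
On input 0, block {q1,q4,q6,q11} splits into {q1,q6,q11} and {q4}.
The partition is now stable with 6 blocks: {q3,q9,q10} | {q1,q6,q11} | {q0,q12} | {q7,q8} | {q5} | {q4}.
State q10 belongs to the block {q3,q9,q10}, which has 3 states.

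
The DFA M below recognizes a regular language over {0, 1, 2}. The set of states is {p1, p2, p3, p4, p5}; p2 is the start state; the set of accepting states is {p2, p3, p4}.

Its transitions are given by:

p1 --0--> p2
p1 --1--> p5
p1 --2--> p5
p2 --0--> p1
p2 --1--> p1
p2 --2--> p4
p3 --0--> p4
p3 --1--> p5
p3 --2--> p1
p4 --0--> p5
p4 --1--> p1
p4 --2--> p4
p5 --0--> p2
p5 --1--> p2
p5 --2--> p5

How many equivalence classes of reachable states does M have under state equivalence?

States {p3} cannot be reached from the start state, so discard them.
P0 = {p2,p4} | {p1,p5}.
Refine {p1,p5} on symbol 1: members go to different blocks, giving {p1} and {p5}.
Refine {p2,p4} on symbol 0: members go to different blocks, giving {p2} and {p4}.
The partition is now stable with 4 blocks: {p2} | {p1} | {p5} | {p4}.

4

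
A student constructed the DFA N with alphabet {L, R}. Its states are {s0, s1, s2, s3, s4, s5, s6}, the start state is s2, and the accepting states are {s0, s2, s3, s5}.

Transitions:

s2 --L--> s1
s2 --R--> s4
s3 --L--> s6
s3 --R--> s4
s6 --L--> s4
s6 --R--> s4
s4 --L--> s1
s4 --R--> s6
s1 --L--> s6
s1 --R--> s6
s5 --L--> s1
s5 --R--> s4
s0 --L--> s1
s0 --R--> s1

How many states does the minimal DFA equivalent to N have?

Reachable states from the start: {s1,s2,s4,s6}. Unreachable: {s0,s3,s5} — drop them.
Initial partition by acceptance: {s2} | {s1,s4,s6}.
The partition is now stable with 2 blocks: {s2} | {s1,s4,s6}.

2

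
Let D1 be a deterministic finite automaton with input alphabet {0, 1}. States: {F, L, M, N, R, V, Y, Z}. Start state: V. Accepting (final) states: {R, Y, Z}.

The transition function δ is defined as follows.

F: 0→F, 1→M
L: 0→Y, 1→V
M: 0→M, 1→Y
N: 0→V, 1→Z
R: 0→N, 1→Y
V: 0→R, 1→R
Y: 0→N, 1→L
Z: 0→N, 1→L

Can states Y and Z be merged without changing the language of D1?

Reachable states from the start: {L,N,R,V,Y,Z}. Unreachable: {F,M} — drop them.
P0 = {R,Y,Z} | {L,N,V}.
Refine {R,Y,Z} on symbol 1: members go to different blocks, giving {Y,Z} and {R}.
Split {L,N,V} by δ(·,0) → {N} and {V} and {L}.
No further refinement is possible. Final partition (5 blocks): {Y,Z} | {N} | {R} | {V} | {L}.
Y and Z lie in the same block of the stable partition, so they are equivalent — no string distinguishes them.

Yes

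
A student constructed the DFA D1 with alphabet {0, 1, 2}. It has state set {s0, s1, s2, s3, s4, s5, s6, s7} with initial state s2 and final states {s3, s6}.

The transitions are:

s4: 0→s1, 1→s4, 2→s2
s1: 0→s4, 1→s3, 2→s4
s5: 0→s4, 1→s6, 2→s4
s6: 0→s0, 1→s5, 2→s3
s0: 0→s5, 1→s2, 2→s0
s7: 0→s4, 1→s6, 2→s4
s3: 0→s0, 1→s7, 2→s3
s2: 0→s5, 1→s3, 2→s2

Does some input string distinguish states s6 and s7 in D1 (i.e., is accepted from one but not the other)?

Yes

Every state is reachable, so we keep all 8.
Initial partition by acceptance: {s3,s6} | {s0,s1,s2,s4,s5,s7}.
On input 1, block {s0,s1,s2,s4,s5,s7} splits into {s1,s2,s5,s7} and {s0,s4}.
Refine {s1,s2,s5,s7} on symbol 0: members go to different blocks, giving {s1,s5,s7} and {s2}.
On input 1, block {s0,s4} splits into {s0} and {s4}.
The partition is now stable with 5 blocks: {s3,s6} | {s1,s5,s7} | {s0} | {s2} | {s4}.
s6 and s7 end up in different blocks, so they are distinguishable. For instance, the string 'ε' is accepted from only s6.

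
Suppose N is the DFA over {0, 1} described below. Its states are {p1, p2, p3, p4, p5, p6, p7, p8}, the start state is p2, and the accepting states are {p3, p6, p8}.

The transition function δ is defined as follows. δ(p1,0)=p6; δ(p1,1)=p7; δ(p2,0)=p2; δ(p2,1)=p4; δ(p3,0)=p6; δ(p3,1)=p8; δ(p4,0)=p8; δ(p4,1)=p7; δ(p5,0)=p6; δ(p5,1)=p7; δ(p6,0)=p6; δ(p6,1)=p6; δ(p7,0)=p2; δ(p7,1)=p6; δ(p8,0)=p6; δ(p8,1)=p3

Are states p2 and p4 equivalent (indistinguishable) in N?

No

States {p1,p5} cannot be reached from the start state, so discard them.
P0 = {p3,p6,p8} | {p2,p4,p7}.
On input 0, block {p2,p4,p7} splits into {p2,p7} and {p4}.
Refine {p2,p7} on symbol 1: members go to different blocks, giving {p2} and {p7}.
Stable partition: {p3,p6,p8} | {p2} | {p4} | {p7} — 4 equivalence classes.
p2 and p4 end up in different blocks, so they are distinguishable. For instance, the string '0' is accepted from only p4.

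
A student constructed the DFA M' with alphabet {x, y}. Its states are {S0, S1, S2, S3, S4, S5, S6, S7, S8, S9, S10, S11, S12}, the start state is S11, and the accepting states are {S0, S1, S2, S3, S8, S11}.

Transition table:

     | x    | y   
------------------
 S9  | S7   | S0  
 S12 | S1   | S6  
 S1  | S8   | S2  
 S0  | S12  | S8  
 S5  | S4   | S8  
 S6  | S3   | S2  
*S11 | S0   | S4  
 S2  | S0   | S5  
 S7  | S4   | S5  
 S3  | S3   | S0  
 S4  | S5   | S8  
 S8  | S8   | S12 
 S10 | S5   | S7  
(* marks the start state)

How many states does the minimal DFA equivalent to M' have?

8

States {S7,S9,S10} cannot be reached from the start state, so discard them.
Initial partition by acceptance: {S0,S1,S2,S3,S8,S11} | {S4,S5,S6,S12}.
Split {S0,S1,S2,S3,S8,S11} by δ(·,x) → {S1,S2,S3,S8,S11} and {S0}.
Split {S1,S2,S3,S8,S11} by δ(·,x) → {S1,S3,S8} and {S2,S11}.
On input y, block {S1,S3,S8} splits into {S1} and {S3} and {S8}.
Split {S4,S5,S6,S12} by δ(·,x) → {S4,S5} and {S6} and {S12}.
No further refinement is possible. Final partition (8 blocks): {S1} | {S4,S5} | {S0} | {S2,S11} | {S3} | {S8} | {S6} | {S12}.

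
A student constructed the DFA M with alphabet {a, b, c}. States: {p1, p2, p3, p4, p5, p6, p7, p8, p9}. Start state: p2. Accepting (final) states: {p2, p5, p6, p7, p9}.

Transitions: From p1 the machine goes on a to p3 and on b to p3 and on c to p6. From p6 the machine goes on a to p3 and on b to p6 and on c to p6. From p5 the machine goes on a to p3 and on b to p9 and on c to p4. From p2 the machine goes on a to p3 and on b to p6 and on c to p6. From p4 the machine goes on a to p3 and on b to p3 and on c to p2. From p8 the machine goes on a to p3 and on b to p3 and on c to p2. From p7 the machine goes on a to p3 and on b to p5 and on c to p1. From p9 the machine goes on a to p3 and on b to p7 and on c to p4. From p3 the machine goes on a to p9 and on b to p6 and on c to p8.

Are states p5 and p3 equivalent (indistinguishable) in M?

Every state is reachable, so we keep all 9.
P0 = {p2,p5,p6,p7,p9} | {p1,p3,p4,p8}.
Refine {p2,p5,p6,p7,p9} on symbol c: members go to different blocks, giving {p5,p7,p9} and {p2,p6}.
Split {p1,p3,p4,p8} by δ(·,a) → {p1,p4,p8} and {p3}.
Stable partition: {p5,p7,p9} | {p1,p4,p8} | {p2,p6} | {p3} — 4 equivalence classes.
p5 and p3 end up in different blocks, so they are distinguishable. For instance, the string 'ε' is accepted from only p5.

No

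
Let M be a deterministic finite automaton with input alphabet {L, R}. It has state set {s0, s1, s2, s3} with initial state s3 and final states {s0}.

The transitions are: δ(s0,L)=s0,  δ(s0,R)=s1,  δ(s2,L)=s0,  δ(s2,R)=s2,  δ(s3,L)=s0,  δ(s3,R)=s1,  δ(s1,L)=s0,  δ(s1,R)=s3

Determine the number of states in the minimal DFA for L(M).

2

Reachable states from the start: {s0,s1,s3}. Unreachable: {s2} — drop them.
P0 = {s0} | {s1,s3}.
The partition is now stable with 2 blocks: {s0} | {s1,s3}.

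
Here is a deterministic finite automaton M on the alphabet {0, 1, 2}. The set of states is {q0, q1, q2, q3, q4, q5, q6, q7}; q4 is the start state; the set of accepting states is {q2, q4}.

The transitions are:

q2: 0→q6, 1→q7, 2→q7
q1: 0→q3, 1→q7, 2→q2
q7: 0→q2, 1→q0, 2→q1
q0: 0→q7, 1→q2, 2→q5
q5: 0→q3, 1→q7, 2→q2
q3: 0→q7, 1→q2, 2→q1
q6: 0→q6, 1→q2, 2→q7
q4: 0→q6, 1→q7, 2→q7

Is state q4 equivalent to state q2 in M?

Yes

Every state is reachable, so we keep all 8.
P0 = {q2,q4} | {q0,q1,q3,q5,q6,q7}.
Split {q0,q1,q3,q5,q6,q7} by δ(·,0) → {q0,q1,q3,q5,q6} and {q7}.
On input 0, block {q0,q1,q3,q5,q6} splits into {q1,q5,q6} and {q0,q3}.
On input 0, block {q1,q5,q6} splits into {q1,q5} and {q6}.
No further refinement is possible. Final partition (5 blocks): {q2,q4} | {q1,q5} | {q7} | {q0,q3} | {q6}.
q4 and q2 lie in the same block of the stable partition, so they are equivalent — no string distinguishes them.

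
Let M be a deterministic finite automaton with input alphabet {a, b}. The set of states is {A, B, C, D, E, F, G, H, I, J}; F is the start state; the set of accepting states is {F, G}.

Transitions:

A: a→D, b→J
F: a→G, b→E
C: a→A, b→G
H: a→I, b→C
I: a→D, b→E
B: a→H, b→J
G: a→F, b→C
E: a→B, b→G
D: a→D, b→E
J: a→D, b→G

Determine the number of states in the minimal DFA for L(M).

P0 = {F,G} | {A,B,C,D,E,H,I,J}.
Refine {A,B,C,D,E,H,I,J} on symbol b: members go to different blocks, giving {A,B,D,H,I} and {C,E,J}.
No further refinement is possible. Final partition (3 blocks): {F,G} | {A,B,D,H,I} | {C,E,J}.

3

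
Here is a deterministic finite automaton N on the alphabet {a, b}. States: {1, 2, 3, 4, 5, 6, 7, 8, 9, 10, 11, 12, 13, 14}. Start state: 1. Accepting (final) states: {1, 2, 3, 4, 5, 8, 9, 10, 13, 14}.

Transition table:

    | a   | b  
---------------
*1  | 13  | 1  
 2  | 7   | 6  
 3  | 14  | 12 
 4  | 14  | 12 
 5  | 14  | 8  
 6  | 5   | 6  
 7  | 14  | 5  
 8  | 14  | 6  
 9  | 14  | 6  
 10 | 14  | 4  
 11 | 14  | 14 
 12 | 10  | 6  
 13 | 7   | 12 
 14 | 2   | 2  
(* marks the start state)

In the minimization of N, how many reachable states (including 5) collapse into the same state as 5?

2

States {3,9,11} cannot be reached from the start state, so discard them.
Start with accepting vs non-accepting: {1,2,4,5,8,10,13,14} | {6,7,12}.
On input a, block {1,2,4,5,8,10,13,14} splits into {1,4,5,8,10,14} and {2,13}.
Refine {1,4,5,8,10,14} on symbol a: members go to different blocks, giving {4,5,8,10} and {1,14}.
Refine {4,5,8,10} on symbol b: members go to different blocks, giving {4,8} and {5,10}.
Refine {6,7,12} on symbol a: members go to different blocks, giving {6,12} and {7}.
Refine {1,14} on symbol b: members go to different blocks, giving {1} and {14}.
Stable partition: {4,8} | {6,12} | {2,13} | {1} | {5,10} | {7} | {14} — 7 equivalence classes.
The equivalence class containing 5 is {5,10}, of size 2.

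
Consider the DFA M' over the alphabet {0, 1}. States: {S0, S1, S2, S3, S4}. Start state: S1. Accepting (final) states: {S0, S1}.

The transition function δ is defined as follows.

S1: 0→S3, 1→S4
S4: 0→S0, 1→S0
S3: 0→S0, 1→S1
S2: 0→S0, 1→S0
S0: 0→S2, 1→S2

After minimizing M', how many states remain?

Start with accepting vs non-accepting: {S0,S1} | {S2,S3,S4}.
Stable partition: {S0,S1} | {S2,S3,S4} — 2 equivalence classes.

2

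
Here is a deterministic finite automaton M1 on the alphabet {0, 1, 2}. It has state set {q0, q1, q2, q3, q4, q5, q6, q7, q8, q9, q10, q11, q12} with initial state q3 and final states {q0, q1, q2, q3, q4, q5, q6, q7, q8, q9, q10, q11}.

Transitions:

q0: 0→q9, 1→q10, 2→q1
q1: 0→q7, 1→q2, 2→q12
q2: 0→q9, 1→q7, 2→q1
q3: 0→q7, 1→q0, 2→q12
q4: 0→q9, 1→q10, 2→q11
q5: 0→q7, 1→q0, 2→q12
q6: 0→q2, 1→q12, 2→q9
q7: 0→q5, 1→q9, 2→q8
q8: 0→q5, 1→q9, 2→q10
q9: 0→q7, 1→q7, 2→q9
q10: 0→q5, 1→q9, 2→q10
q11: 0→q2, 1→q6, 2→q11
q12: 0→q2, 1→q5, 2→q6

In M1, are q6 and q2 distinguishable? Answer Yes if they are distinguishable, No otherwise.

States {q4,q11} cannot be reached from the start state, so discard them.
Initial partition by acceptance: {q0,q1,q2,q3,q5,q6,q7,q8,q9,q10} | {q12}.
Split {q0,q1,q2,q3,q5,q6,q7,q8,q9,q10} by δ(·,1) → {q0,q1,q2,q3,q5,q7,q8,q9,q10} and {q6}.
Split {q0,q1,q2,q3,q5,q7,q8,q9,q10} by δ(·,2) → {q0,q2,q7,q8,q9,q10} and {q1,q3,q5}.
On input 0, block {q0,q2,q7,q8,q9,q10} splits into {q0,q2,q9} and {q7,q8,q10}.
Split {q0,q2,q9} by δ(·,0) → {q0,q2} and {q9}.
The partition is now stable with 6 blocks: {q0,q2} | {q12} | {q6} | {q1,q3,q5} | {q7,q8,q10} | {q9}.
q6 and q2 end up in different blocks, so they are distinguishable. For instance, the string '1' is accepted from only q2.

Yes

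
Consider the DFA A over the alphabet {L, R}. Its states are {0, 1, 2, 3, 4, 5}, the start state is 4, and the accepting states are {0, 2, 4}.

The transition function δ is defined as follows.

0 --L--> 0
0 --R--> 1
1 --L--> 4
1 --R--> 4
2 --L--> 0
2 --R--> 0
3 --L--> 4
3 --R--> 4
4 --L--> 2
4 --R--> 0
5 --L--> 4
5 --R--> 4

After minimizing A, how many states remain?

4

States {3,5} cannot be reached from the start state, so discard them.
Initial partition by acceptance: {0,2,4} | {1}.
Refine {0,2,4} on symbol R: members go to different blocks, giving {2,4} and {0}.
Refine {2,4} on symbol L: members go to different blocks, giving {2} and {4}.
No further refinement is possible. Final partition (4 blocks): {2} | {1} | {0} | {4}.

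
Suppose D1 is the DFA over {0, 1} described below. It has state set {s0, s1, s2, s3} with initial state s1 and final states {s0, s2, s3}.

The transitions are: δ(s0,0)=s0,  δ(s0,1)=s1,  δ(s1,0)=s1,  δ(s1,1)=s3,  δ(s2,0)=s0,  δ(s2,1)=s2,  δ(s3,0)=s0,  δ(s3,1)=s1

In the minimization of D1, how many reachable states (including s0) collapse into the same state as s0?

Reachable states from the start: {s0,s1,s3}. Unreachable: {s2} — drop them.
Start with accepting vs non-accepting: {s0,s3} | {s1}.
The partition is now stable with 2 blocks: {s0,s3} | {s1}.
The equivalence class containing s0 is {s0,s3}, of size 2.

2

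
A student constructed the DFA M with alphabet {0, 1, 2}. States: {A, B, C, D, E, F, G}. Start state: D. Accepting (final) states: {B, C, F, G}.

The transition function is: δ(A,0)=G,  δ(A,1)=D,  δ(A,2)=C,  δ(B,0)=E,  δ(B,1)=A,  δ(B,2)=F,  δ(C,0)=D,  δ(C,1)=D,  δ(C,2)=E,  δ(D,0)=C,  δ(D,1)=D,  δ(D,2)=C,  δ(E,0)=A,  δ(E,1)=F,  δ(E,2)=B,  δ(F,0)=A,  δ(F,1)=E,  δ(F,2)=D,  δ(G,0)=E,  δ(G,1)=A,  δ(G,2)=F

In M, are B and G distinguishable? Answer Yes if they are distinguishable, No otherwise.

No

Every state is reachable, so we keep all 7.
P0 = {B,C,F,G} | {A,D,E}.
On input 2, block {B,C,F,G} splits into {B,G} and {C,F}.
On input 0, block {A,D,E} splits into {A} and {D} and {E}.
On input 0, block {C,F} splits into {C} and {F}.
No further refinement is possible. Final partition (6 blocks): {B,G} | {A} | {C} | {D} | {E} | {F}.
B and G lie in the same block of the stable partition, so they are equivalent — no string distinguishes them.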